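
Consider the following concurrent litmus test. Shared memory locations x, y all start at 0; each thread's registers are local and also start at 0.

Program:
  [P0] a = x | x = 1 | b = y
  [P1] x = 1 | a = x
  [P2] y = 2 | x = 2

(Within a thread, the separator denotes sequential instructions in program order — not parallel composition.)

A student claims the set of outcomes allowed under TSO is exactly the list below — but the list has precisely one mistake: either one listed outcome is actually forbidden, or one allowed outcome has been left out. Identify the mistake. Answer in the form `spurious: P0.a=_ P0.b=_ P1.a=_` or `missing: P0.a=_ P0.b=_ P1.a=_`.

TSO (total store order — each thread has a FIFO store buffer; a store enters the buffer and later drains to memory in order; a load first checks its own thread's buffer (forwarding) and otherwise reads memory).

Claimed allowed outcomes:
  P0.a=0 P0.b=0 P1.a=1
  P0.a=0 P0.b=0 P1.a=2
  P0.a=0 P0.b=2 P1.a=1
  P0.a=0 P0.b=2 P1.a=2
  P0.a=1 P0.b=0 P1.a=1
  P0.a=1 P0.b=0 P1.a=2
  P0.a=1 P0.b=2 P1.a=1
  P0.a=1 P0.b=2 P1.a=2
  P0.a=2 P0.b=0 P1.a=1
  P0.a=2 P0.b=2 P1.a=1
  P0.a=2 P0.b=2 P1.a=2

spurious: P0.a=2 P0.b=0 P1.a=1

outcome vector order: (P0.a,P0.b,P1.a)
under TSO → <0 0 1>; <0 0 2>; <0 2 1>; <0 2 2>; <1 0 1>; <1 0 2>; <1 2 1>; <1 2 2>; <2 2 1>; <2 2 2>
claimed∖TSO = {<2 0 1>}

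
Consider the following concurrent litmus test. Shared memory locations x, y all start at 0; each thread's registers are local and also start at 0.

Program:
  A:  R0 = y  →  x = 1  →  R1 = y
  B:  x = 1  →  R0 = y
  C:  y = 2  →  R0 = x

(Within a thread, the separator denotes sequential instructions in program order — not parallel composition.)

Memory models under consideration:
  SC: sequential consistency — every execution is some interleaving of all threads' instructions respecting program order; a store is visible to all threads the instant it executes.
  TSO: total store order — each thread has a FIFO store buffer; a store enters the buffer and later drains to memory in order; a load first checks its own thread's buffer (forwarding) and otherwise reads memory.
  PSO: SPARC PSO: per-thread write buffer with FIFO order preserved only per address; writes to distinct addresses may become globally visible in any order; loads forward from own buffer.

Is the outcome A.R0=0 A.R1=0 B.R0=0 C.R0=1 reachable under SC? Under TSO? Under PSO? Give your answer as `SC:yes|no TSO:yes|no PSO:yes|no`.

outcome vector order: (A.R0,A.R1,B.R0,C.R0)
SC (8): 0001 0021 0201 0220 0221 2201 2220 2221
TSO (12): 0000 0001 0020 0021 0200 0201 0220 0221 2200 2201 2220 2221
PSO (12): 0000 0001 0020 0021 0200 0201 0220 0221 2200 2201 2220 2221
target 0001 ∈ {SC,TSO,PSO}

SC:yes TSO:yes PSO:yes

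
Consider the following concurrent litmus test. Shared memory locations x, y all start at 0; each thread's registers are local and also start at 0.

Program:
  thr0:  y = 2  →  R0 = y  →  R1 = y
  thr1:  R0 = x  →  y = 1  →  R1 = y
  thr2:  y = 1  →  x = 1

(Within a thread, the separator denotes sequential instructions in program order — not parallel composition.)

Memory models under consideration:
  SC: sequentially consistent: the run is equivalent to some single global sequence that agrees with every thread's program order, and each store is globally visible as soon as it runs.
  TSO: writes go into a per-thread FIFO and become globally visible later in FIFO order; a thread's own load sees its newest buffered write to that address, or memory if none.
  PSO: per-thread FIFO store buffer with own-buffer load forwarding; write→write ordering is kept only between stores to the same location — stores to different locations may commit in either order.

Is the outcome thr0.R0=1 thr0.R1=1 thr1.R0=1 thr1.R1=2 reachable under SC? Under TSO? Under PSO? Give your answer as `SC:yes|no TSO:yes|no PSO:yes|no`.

outcome vector order: (thr0.R0,thr0.R1,thr1.R0,thr1.R1)
under SC → <1 1 0 1>, <1 1 0 2>, <1 1 1 1>, <2 1 0 1>, <2 1 0 2>, <2 1 1 1>, <2 2 0 1>, <2 2 0 2>, <2 2 1 1>, <2 2 1 2>
under TSO → <1 1 0 1>, <1 1 0 2>, <1 1 1 1>, <2 1 0 1>, <2 1 0 2>, <2 1 1 1>, <2 2 0 1>, <2 2 0 2>, <2 2 1 1>, <2 2 1 2>
under PSO → <1 1 0 1>, <1 1 0 2>, <1 1 1 1>, <1 1 1 2>, <2 1 0 1>, <2 1 0 2>, <2 1 1 1>, <2 1 1 2>, <2 2 0 1>, <2 2 0 2>, <2 2 1 1>, <2 2 1 2>
target <1 1 1 2> ∈ {PSO}

SC:no TSO:no PSO:yes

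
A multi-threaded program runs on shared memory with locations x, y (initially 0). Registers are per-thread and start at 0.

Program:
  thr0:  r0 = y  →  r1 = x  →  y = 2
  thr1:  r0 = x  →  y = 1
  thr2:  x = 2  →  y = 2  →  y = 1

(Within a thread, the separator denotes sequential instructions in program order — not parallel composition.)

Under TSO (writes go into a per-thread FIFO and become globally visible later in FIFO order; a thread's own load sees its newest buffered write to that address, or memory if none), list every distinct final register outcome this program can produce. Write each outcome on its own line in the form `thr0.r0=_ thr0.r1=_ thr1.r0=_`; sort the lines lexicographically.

outcome vector order: (thr0.r0,thr0.r1,thr1.r0)
|TSO outcomes| = 9

thr0.r0=0 thr0.r1=0 thr1.r0=0
thr0.r0=0 thr0.r1=0 thr1.r0=2
thr0.r0=0 thr0.r1=2 thr1.r0=0
thr0.r0=0 thr0.r1=2 thr1.r0=2
thr0.r0=1 thr0.r1=0 thr1.r0=0
thr0.r0=1 thr0.r1=2 thr1.r0=0
thr0.r0=1 thr0.r1=2 thr1.r0=2
thr0.r0=2 thr0.r1=2 thr1.r0=0
thr0.r0=2 thr0.r1=2 thr1.r0=2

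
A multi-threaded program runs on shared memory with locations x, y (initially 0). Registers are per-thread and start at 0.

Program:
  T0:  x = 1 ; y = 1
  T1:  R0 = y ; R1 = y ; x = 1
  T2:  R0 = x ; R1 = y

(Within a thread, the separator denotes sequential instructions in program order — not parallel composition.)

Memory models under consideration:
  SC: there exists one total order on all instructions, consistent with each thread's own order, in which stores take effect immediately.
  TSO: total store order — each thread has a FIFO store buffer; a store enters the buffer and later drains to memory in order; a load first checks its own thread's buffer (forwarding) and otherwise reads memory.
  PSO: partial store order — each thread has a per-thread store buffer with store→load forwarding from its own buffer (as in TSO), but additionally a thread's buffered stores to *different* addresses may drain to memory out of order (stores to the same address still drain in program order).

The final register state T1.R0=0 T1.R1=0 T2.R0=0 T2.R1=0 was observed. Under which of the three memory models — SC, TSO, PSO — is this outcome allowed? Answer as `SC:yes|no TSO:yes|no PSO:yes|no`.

SC:yes TSO:yes PSO:yes

outcome vector order: (T1.R0,T1.R1,T2.R0,T2.R1)
[SC] allowed = {<0 0 0 0>; <0 0 0 1>; <0 0 1 0>; <0 0 1 1>; <0 1 0 0>; <0 1 0 1>; <0 1 1 0>; <0 1 1 1>; <1 1 0 0>; <1 1 0 1>; <1 1 1 0>; <1 1 1 1>}
[TSO] allowed = {<0 0 0 0>; <0 0 0 1>; <0 0 1 0>; <0 0 1 1>; <0 1 0 0>; <0 1 0 1>; <0 1 1 0>; <0 1 1 1>; <1 1 0 0>; <1 1 0 1>; <1 1 1 0>; <1 1 1 1>}
[PSO] allowed = {<0 0 0 0>; <0 0 0 1>; <0 0 1 0>; <0 0 1 1>; <0 1 0 0>; <0 1 0 1>; <0 1 1 0>; <0 1 1 1>; <1 1 0 0>; <1 1 0 1>; <1 1 1 0>; <1 1 1 1>}
target <0 0 0 0> ∈ {SC,TSO,PSO}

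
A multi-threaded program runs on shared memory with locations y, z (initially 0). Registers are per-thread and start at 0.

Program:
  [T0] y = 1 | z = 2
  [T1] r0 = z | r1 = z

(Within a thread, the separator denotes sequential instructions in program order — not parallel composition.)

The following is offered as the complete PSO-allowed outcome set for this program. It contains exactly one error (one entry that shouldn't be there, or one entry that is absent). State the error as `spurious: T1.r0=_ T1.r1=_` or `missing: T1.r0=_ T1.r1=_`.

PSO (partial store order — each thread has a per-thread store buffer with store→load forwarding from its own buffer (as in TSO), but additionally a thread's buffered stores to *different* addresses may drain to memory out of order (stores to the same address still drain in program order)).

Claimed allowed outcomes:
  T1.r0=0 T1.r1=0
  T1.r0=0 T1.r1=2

outcome vector order: (T1.r0,T1.r1)
PSO (3): (0,0), (0,2), (2,2)
PSO∖claimed = {(2,2)}

missing: T1.r0=2 T1.r1=2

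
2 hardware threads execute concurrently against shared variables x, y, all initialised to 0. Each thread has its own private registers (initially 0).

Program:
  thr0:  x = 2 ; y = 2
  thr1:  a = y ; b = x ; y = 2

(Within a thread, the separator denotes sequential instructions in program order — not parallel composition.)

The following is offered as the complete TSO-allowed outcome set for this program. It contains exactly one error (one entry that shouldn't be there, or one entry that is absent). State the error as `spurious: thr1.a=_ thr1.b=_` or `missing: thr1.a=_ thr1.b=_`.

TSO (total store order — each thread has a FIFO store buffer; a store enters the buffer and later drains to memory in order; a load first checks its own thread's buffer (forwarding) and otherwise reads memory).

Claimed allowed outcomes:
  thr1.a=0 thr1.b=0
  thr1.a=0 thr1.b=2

outcome vector order: (thr1.a,thr1.b)
[TSO] allowed = {0/0; 0/2; 2/2}
TSO∖claimed = {2/2}

missing: thr1.a=2 thr1.b=2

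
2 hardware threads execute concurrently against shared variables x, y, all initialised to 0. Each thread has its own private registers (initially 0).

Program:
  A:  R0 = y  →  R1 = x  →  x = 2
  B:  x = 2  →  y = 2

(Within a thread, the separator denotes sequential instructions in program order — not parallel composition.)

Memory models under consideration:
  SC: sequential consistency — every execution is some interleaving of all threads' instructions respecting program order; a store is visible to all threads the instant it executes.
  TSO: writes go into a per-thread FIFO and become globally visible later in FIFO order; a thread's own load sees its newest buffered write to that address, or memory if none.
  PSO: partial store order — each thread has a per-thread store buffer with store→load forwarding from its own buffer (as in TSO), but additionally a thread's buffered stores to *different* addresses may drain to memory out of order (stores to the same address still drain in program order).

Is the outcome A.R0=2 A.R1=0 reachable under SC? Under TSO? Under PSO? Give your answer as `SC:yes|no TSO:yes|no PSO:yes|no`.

SC:no TSO:no PSO:yes

outcome vector order: (A.R0,A.R1)
under SC → 0/0; 0/2; 2/2
under TSO → 0/0; 0/2; 2/2
under PSO → 0/0; 0/2; 2/0; 2/2
target 2/0 ∈ {PSO}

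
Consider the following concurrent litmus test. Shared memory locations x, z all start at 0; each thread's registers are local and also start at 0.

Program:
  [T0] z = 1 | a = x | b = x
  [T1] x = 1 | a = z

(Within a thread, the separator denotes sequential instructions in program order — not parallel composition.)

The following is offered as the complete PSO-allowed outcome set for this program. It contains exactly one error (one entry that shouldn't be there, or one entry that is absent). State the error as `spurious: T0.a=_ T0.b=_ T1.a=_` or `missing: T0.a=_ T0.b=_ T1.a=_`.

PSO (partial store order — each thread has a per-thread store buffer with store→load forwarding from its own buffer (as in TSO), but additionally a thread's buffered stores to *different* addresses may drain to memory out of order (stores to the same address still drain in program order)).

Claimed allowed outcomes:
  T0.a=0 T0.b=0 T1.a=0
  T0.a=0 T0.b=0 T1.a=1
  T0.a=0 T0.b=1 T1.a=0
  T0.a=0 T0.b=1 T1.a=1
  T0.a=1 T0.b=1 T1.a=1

outcome vector order: (T0.a,T0.b,T1.a)
PSO (6): 000, 001, 010, 011, 110, 111
PSO∖claimed = {110}

missing: T0.a=1 T0.b=1 T1.a=0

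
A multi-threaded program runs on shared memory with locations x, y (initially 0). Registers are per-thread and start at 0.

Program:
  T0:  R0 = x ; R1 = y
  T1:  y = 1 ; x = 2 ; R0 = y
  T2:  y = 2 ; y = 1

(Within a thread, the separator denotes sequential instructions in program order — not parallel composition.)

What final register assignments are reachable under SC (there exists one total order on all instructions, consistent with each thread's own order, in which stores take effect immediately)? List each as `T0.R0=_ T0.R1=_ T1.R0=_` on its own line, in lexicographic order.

T0.R0=0 T0.R1=0 T1.R0=1
T0.R0=0 T0.R1=0 T1.R0=2
T0.R0=0 T0.R1=1 T1.R0=1
T0.R0=0 T0.R1=1 T1.R0=2
T0.R0=0 T0.R1=2 T1.R0=1
T0.R0=0 T0.R1=2 T1.R0=2
T0.R0=2 T0.R1=1 T1.R0=1
T0.R0=2 T0.R1=1 T1.R0=2
T0.R0=2 T0.R1=2 T1.R0=1
T0.R0=2 T0.R1=2 T1.R0=2

outcome vector order: (T0.R0,T0.R1,T1.R0)
|SC outcomes| = 10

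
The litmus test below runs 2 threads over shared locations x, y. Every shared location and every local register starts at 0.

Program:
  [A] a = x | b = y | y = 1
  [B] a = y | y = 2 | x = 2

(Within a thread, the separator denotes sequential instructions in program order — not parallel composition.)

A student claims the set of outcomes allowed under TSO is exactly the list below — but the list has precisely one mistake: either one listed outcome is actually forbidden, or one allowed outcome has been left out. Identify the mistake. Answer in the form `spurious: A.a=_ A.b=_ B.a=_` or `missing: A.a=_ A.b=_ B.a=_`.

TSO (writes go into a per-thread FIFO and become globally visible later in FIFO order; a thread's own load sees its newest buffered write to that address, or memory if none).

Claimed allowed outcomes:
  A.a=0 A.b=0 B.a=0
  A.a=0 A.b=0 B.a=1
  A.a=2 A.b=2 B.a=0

missing: A.a=0 A.b=2 B.a=0

outcome vector order: (A.a,A.b,B.a)
TSO (4): 0/0/0, 0/0/1, 0/2/0, 2/2/0
TSO∖claimed = {0/2/0}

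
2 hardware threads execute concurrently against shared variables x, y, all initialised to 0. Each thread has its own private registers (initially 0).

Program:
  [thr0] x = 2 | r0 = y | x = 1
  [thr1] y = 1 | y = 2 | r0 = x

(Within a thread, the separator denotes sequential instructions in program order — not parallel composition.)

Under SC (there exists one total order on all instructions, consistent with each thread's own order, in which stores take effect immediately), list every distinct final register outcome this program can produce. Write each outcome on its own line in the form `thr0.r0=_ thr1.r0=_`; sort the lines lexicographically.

thr0.r0=0 thr1.r0=1
thr0.r0=0 thr1.r0=2
thr0.r0=1 thr1.r0=1
thr0.r0=1 thr1.r0=2
thr0.r0=2 thr1.r0=0
thr0.r0=2 thr1.r0=1
thr0.r0=2 thr1.r0=2

outcome vector order: (thr0.r0,thr1.r0)
|SC outcomes| = 7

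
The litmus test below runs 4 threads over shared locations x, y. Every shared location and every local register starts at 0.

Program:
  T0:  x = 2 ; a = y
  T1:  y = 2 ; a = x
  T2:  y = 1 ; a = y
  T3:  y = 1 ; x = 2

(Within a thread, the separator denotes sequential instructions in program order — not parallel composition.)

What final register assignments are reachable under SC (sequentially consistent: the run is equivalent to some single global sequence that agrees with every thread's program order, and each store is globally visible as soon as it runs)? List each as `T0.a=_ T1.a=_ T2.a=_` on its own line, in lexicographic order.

outcome vector order: (T0.a,T1.a,T2.a)
|SC outcomes| = 10

T0.a=0 T1.a=2 T2.a=1
T0.a=0 T1.a=2 T2.a=2
T0.a=1 T1.a=0 T2.a=1
T0.a=1 T1.a=0 T2.a=2
T0.a=1 T1.a=2 T2.a=1
T0.a=1 T1.a=2 T2.a=2
T0.a=2 T1.a=0 T2.a=1
T0.a=2 T1.a=0 T2.a=2
T0.a=2 T1.a=2 T2.a=1
T0.a=2 T1.a=2 T2.a=2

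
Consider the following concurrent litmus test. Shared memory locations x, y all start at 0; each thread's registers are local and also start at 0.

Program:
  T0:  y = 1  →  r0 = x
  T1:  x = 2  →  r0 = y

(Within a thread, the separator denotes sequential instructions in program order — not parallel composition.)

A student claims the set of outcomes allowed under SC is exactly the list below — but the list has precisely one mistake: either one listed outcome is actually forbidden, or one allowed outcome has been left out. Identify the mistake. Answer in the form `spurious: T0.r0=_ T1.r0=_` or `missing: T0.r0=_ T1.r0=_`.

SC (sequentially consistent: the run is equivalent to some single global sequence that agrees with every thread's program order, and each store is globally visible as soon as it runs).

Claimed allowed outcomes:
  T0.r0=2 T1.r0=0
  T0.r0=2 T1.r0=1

outcome vector order: (T0.r0,T1.r0)
[SC] allowed = {0/1; 2/0; 2/1}
SC∖claimed = {0/1}

missing: T0.r0=0 T1.r0=1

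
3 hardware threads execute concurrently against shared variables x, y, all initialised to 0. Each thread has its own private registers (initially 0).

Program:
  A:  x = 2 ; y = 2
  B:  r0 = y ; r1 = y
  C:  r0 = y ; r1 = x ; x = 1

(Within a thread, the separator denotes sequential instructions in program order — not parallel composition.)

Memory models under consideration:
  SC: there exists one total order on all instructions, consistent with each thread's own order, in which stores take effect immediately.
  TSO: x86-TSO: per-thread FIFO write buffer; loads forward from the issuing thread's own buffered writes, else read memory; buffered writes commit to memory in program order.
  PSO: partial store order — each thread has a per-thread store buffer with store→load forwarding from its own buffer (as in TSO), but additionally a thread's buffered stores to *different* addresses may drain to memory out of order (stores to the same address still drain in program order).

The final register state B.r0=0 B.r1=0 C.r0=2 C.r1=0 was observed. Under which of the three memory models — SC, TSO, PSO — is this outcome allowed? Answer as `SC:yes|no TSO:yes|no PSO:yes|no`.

SC:no TSO:no PSO:yes

outcome vector order: (B.r0,B.r1,C.r0,C.r1)
SC: 9 outcomes — {0/0/0/0 0/0/0/2 0/0/2/2 0/2/0/0 0/2/0/2 0/2/2/2 2/2/0/0 2/2/0/2 2/2/2/2}
TSO: 9 outcomes — {0/0/0/0 0/0/0/2 0/0/2/2 0/2/0/0 0/2/0/2 0/2/2/2 2/2/0/0 2/2/0/2 2/2/2/2}
PSO: 12 outcomes — {0/0/0/0 0/0/0/2 0/0/2/0 0/0/2/2 0/2/0/0 0/2/0/2 0/2/2/0 0/2/2/2 2/2/0/0 2/2/0/2 2/2/2/0 2/2/2/2}
target 0/0/2/0 ∈ {PSO}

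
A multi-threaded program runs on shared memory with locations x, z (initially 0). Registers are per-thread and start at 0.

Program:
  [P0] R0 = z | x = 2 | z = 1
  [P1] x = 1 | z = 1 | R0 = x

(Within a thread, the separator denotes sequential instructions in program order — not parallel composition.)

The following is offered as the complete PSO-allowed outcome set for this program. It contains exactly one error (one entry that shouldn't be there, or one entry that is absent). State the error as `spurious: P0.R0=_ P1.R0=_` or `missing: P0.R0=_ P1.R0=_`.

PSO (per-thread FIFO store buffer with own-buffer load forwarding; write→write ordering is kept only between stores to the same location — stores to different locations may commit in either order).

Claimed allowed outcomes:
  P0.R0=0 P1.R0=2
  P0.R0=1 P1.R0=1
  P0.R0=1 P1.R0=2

outcome vector order: (P0.R0,P1.R0)
under PSO → 0/1 0/2 1/1 1/2
PSO∖claimed = {0/1}

missing: P0.R0=0 P1.R0=1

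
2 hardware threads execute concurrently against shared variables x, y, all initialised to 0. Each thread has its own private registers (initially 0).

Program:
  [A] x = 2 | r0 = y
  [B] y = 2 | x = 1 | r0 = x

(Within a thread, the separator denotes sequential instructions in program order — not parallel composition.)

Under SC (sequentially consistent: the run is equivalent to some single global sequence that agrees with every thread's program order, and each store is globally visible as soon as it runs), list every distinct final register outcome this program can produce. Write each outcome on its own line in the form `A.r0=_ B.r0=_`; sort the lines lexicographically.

outcome vector order: (A.r0,B.r0)
|SC outcomes| = 3

A.r0=0 B.r0=1
A.r0=2 B.r0=1
A.r0=2 B.r0=2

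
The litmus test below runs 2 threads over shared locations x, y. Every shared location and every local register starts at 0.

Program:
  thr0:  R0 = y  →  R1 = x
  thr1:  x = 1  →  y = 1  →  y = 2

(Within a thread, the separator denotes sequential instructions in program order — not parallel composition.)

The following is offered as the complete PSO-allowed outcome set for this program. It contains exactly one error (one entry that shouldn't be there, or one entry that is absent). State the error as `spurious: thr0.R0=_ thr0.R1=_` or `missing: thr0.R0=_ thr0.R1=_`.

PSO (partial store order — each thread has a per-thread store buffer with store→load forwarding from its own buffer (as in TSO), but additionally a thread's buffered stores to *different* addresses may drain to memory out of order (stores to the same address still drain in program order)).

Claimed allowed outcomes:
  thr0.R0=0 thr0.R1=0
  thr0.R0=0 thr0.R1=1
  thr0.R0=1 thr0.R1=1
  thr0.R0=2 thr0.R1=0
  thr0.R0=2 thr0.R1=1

outcome vector order: (thr0.R0,thr0.R1)
under PSO → <0 0> <0 1> <1 0> <1 1> <2 0> <2 1>
PSO∖claimed = {<1 0>}

missing: thr0.R0=1 thr0.R1=0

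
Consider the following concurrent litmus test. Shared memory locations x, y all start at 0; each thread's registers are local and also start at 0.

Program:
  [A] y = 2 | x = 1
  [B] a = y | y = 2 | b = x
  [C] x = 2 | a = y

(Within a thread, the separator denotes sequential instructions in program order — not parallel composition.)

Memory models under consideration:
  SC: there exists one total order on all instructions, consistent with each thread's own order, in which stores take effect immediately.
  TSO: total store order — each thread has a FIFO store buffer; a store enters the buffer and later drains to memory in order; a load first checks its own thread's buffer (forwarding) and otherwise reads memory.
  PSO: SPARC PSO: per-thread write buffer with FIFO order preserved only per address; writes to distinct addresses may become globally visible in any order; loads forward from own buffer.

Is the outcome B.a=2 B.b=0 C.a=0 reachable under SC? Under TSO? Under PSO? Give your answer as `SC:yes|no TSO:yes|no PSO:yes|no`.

SC:no TSO:yes PSO:yes

outcome vector order: (B.a,B.b,C.a)
under SC → (0,0,2) (0,1,0) (0,1,2) (0,2,0) (0,2,2) (2,0,2) (2,1,0) (2,1,2) (2,2,0) (2,2,2)
under TSO → (0,0,0) (0,0,2) (0,1,0) (0,1,2) (0,2,0) (0,2,2) (2,0,0) (2,0,2) (2,1,0) (2,1,2) (2,2,0) (2,2,2)
under PSO → (0,0,0) (0,0,2) (0,1,0) (0,1,2) (0,2,0) (0,2,2) (2,0,0) (2,0,2) (2,1,0) (2,1,2) (2,2,0) (2,2,2)
target (2,0,0) ∈ {TSO,PSO}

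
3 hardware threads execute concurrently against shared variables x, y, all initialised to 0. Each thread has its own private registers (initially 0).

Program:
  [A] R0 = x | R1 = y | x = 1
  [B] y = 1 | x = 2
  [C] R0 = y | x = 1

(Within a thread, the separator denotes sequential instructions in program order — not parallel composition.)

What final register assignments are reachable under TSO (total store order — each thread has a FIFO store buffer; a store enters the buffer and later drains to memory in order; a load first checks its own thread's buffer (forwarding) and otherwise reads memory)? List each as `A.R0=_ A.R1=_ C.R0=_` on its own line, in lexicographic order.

outcome vector order: (A.R0,A.R1,C.R0)
|TSO outcomes| = 9

A.R0=0 A.R1=0 C.R0=0
A.R0=0 A.R1=0 C.R0=1
A.R0=0 A.R1=1 C.R0=0
A.R0=0 A.R1=1 C.R0=1
A.R0=1 A.R1=0 C.R0=0
A.R0=1 A.R1=1 C.R0=0
A.R0=1 A.R1=1 C.R0=1
A.R0=2 A.R1=1 C.R0=0
A.R0=2 A.R1=1 C.R0=1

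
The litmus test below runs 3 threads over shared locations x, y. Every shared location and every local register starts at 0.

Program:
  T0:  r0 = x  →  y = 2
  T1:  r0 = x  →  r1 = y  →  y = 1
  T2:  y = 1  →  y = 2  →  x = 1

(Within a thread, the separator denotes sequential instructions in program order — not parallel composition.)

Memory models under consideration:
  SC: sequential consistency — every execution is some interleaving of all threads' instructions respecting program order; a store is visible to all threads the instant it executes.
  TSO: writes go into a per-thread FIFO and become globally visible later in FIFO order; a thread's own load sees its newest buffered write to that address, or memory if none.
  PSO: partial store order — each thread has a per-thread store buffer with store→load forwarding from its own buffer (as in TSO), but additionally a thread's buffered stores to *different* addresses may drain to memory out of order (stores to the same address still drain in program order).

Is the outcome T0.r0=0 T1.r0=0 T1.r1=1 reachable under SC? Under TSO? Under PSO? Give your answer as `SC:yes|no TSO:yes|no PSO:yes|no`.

SC:yes TSO:yes PSO:yes

outcome vector order: (T0.r0,T1.r0,T1.r1)
under SC → 0/0/0, 0/0/1, 0/0/2, 0/1/2, 1/0/0, 1/0/1, 1/0/2, 1/1/2
under TSO → 0/0/0, 0/0/1, 0/0/2, 0/1/2, 1/0/0, 1/0/1, 1/0/2, 1/1/2
under PSO → 0/0/0, 0/0/1, 0/0/2, 0/1/0, 0/1/1, 0/1/2, 1/0/0, 1/0/1, 1/0/2, 1/1/0, 1/1/1, 1/1/2
target 0/0/1 ∈ {SC,TSO,PSO}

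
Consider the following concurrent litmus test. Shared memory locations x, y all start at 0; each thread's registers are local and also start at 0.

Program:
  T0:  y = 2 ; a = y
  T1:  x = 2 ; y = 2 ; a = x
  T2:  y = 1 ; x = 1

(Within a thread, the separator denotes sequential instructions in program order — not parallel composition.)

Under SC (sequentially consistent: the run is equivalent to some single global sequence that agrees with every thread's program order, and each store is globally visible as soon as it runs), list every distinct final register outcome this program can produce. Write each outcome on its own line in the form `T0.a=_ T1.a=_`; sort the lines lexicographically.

outcome vector order: (T0.a,T1.a)
|SC outcomes| = 4

T0.a=1 T1.a=1
T0.a=1 T1.a=2
T0.a=2 T1.a=1
T0.a=2 T1.a=2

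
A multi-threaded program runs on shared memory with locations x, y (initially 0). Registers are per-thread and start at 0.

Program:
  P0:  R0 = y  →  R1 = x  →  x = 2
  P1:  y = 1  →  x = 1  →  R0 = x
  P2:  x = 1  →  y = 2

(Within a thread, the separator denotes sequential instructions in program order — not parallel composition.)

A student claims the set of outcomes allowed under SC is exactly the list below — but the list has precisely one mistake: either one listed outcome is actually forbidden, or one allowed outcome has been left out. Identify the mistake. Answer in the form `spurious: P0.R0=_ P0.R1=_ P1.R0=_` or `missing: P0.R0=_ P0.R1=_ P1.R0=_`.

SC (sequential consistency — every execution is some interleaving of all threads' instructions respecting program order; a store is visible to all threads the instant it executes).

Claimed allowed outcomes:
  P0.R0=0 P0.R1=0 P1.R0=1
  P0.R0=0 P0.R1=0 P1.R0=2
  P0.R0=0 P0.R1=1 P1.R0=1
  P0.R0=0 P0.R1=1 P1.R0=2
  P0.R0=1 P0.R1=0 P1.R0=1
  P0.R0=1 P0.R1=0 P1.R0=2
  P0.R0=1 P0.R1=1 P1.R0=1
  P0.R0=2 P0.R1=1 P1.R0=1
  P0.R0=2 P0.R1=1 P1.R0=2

missing: P0.R0=1 P0.R1=1 P1.R0=2

outcome vector order: (P0.R0,P0.R1,P1.R0)
SC (10): 0/0/1 0/0/2 0/1/1 0/1/2 1/0/1 1/0/2 1/1/1 1/1/2 2/1/1 2/1/2
SC∖claimed = {1/1/2}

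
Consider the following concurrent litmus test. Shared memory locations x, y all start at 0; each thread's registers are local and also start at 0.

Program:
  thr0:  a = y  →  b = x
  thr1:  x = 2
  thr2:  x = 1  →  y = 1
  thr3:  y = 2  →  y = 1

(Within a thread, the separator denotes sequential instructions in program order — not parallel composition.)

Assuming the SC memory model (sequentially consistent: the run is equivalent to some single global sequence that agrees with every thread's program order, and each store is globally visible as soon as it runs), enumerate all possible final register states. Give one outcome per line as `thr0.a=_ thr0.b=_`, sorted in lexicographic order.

thr0.a=0 thr0.b=0
thr0.a=0 thr0.b=1
thr0.a=0 thr0.b=2
thr0.a=1 thr0.b=0
thr0.a=1 thr0.b=1
thr0.a=1 thr0.b=2
thr0.a=2 thr0.b=0
thr0.a=2 thr0.b=1
thr0.a=2 thr0.b=2

outcome vector order: (thr0.a,thr0.b)
|SC outcomes| = 9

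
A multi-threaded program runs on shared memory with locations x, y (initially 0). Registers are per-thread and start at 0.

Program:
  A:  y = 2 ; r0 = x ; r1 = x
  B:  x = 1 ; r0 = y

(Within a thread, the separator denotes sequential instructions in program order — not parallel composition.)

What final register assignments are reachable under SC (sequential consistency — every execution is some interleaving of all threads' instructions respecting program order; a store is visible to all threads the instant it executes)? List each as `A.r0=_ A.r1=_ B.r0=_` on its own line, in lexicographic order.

A.r0=0 A.r1=0 B.r0=2
A.r0=0 A.r1=1 B.r0=2
A.r0=1 A.r1=1 B.r0=0
A.r0=1 A.r1=1 B.r0=2

outcome vector order: (A.r0,A.r1,B.r0)
|SC outcomes| = 4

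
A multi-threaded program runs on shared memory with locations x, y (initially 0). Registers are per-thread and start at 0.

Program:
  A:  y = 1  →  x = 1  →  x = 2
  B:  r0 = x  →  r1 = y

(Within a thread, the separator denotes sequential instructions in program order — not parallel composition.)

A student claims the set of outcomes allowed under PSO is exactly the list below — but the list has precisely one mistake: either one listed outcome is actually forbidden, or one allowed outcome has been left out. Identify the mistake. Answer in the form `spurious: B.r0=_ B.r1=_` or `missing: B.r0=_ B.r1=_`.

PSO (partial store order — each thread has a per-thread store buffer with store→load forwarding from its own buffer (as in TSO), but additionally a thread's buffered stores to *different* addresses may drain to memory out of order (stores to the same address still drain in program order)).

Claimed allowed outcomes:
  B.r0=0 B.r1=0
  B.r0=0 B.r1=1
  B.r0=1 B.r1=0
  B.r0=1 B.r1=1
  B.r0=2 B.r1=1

missing: B.r0=2 B.r1=0

outcome vector order: (B.r0,B.r1)
PSO: 6 outcomes — {00 01 10 11 20 21}
PSO∖claimed = {20}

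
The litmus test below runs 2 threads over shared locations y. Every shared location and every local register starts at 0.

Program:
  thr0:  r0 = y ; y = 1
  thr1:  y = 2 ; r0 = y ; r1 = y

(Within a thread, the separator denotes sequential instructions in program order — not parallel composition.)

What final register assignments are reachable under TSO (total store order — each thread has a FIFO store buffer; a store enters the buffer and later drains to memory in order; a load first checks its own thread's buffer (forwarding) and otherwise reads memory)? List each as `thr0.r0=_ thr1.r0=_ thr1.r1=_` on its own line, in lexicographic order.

outcome vector order: (thr0.r0,thr1.r0,thr1.r1)
|TSO outcomes| = 6

thr0.r0=0 thr1.r0=1 thr1.r1=1
thr0.r0=0 thr1.r0=2 thr1.r1=1
thr0.r0=0 thr1.r0=2 thr1.r1=2
thr0.r0=2 thr1.r0=1 thr1.r1=1
thr0.r0=2 thr1.r0=2 thr1.r1=1
thr0.r0=2 thr1.r0=2 thr1.r1=2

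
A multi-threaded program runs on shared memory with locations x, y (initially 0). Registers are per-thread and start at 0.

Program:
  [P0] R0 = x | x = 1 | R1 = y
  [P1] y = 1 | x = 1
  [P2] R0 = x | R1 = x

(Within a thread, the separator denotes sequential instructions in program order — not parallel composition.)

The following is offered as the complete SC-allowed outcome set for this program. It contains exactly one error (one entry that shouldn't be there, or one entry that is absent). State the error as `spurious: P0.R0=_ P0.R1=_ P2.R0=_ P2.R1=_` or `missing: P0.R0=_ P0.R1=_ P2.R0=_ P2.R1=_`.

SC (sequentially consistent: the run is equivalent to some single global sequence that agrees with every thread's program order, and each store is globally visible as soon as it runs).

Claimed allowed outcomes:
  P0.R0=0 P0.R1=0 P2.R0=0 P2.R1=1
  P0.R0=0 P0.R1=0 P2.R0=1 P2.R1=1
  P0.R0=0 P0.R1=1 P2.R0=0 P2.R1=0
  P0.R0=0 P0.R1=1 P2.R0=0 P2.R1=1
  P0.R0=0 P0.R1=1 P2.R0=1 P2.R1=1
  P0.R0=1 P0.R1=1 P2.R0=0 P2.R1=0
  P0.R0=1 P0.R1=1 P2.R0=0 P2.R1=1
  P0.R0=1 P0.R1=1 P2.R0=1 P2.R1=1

missing: P0.R0=0 P0.R1=0 P2.R0=0 P2.R1=0

outcome vector order: (P0.R0,P0.R1,P2.R0,P2.R1)
[SC] allowed = {0000 0001 0011 0100 0101 0111 1100 1101 1111}
SC∖claimed = {0000}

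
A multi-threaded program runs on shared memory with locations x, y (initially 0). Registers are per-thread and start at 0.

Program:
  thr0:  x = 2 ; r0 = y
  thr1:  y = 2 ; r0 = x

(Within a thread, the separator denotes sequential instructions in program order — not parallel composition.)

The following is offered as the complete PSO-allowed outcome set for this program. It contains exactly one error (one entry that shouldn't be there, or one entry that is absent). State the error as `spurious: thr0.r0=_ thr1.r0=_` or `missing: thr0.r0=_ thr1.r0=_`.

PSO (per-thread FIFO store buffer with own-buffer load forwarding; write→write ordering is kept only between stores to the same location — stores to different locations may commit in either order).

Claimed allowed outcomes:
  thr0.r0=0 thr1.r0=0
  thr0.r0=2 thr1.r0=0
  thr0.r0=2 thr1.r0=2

missing: thr0.r0=0 thr1.r0=2

outcome vector order: (thr0.r0,thr1.r0)
PSO: 4 outcomes — {00; 02; 20; 22}
PSO∖claimed = {02}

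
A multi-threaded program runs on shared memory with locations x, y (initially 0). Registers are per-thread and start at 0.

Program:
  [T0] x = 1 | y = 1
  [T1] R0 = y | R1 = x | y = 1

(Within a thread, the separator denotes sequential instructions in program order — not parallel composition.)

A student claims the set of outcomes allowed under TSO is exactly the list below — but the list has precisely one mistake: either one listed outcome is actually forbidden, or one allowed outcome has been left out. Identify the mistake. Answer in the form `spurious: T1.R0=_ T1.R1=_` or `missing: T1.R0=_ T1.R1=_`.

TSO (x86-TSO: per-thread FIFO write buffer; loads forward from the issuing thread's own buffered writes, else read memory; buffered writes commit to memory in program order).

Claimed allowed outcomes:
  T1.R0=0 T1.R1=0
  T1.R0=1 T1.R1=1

missing: T1.R0=0 T1.R1=1

outcome vector order: (T1.R0,T1.R1)
TSO: 3 outcomes — {0/0 0/1 1/1}
TSO∖claimed = {0/1}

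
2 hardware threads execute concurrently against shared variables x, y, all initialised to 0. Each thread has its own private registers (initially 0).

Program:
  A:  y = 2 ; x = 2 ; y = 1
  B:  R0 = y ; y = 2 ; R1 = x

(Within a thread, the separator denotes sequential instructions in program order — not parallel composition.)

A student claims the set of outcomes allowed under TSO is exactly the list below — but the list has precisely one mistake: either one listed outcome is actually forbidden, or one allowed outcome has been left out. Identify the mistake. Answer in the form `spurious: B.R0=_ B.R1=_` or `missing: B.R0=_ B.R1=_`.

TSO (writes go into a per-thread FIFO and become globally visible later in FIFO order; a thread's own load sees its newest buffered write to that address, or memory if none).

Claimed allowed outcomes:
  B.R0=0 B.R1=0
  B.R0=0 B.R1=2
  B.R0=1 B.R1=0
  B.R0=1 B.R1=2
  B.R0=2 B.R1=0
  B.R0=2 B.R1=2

spurious: B.R0=1 B.R1=0

outcome vector order: (B.R0,B.R1)
TSO: 5 outcomes — {<0 0>, <0 2>, <1 2>, <2 0>, <2 2>}
claimed∖TSO = {<1 0>}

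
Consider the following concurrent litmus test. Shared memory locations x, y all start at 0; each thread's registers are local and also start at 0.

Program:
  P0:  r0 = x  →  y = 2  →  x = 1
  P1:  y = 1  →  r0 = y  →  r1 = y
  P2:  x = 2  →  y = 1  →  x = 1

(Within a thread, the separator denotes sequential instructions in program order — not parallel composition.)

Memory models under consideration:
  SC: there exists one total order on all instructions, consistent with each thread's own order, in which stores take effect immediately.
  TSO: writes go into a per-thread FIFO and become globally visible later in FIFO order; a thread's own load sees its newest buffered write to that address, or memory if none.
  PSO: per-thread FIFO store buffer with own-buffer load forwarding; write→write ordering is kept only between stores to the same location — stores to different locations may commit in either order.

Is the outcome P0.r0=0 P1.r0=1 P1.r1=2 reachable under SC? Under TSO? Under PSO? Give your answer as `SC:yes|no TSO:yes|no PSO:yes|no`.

outcome vector order: (P0.r0,P1.r0,P1.r1)
SC (11): 0/1/1; 0/1/2; 0/2/1; 0/2/2; 1/1/1; 1/1/2; 1/2/2; 2/1/1; 2/1/2; 2/2/1; 2/2/2
TSO (11): 0/1/1; 0/1/2; 0/2/1; 0/2/2; 1/1/1; 1/1/2; 1/2/2; 2/1/1; 2/1/2; 2/2/1; 2/2/2
PSO (12): 0/1/1; 0/1/2; 0/2/1; 0/2/2; 1/1/1; 1/1/2; 1/2/1; 1/2/2; 2/1/1; 2/1/2; 2/2/1; 2/2/2
target 0/1/2 ∈ {SC,TSO,PSO}

SC:yes TSO:yes PSO:yes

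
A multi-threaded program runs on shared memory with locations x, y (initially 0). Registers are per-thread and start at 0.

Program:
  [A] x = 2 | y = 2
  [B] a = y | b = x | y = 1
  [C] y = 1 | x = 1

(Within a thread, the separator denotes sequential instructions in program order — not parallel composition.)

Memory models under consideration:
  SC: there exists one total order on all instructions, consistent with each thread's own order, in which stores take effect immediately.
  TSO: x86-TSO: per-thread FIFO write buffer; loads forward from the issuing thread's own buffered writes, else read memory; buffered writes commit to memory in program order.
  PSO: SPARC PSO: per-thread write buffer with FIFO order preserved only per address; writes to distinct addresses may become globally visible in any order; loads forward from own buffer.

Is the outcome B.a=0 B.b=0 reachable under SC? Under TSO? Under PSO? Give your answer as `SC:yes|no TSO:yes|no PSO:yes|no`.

outcome vector order: (B.a,B.b)
[SC] allowed = {(0,0); (0,1); (0,2); (1,0); (1,1); (1,2); (2,1); (2,2)}
[TSO] allowed = {(0,0); (0,1); (0,2); (1,0); (1,1); (1,2); (2,1); (2,2)}
[PSO] allowed = {(0,0); (0,1); (0,2); (1,0); (1,1); (1,2); (2,0); (2,1); (2,2)}
target (0,0) ∈ {SC,TSO,PSO}

SC:yes TSO:yes PSO:yes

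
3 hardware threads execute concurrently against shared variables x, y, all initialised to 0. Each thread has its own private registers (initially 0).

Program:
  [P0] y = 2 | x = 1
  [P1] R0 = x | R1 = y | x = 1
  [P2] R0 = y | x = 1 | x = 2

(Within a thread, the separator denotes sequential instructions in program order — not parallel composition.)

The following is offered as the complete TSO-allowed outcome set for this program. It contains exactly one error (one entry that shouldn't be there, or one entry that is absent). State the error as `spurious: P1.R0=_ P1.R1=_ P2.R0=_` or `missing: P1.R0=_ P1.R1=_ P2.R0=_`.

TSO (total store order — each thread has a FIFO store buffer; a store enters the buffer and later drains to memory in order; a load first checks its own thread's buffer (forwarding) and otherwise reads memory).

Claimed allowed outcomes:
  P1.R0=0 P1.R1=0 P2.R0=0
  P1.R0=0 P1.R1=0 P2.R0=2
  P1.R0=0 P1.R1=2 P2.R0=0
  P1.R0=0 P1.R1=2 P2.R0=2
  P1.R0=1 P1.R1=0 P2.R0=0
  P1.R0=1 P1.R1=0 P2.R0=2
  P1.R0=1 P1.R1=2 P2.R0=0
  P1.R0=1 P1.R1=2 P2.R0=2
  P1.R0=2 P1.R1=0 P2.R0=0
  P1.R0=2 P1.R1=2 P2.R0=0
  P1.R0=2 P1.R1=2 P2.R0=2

spurious: P1.R0=1 P1.R1=0 P2.R0=2

outcome vector order: (P1.R0,P1.R1,P2.R0)
TSO: 10 outcomes — {000, 002, 020, 022, 100, 120, 122, 200, 220, 222}
claimed∖TSO = {102}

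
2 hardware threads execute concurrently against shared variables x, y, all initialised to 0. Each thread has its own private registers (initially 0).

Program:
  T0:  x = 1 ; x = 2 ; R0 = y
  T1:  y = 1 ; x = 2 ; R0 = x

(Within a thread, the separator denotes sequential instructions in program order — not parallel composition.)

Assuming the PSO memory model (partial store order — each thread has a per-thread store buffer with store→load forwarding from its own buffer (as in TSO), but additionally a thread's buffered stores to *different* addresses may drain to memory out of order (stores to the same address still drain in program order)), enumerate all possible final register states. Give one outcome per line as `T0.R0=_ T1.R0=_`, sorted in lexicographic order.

T0.R0=0 T1.R0=1
T0.R0=0 T1.R0=2
T0.R0=1 T1.R0=1
T0.R0=1 T1.R0=2

outcome vector order: (T0.R0,T1.R0)
|PSO outcomes| = 4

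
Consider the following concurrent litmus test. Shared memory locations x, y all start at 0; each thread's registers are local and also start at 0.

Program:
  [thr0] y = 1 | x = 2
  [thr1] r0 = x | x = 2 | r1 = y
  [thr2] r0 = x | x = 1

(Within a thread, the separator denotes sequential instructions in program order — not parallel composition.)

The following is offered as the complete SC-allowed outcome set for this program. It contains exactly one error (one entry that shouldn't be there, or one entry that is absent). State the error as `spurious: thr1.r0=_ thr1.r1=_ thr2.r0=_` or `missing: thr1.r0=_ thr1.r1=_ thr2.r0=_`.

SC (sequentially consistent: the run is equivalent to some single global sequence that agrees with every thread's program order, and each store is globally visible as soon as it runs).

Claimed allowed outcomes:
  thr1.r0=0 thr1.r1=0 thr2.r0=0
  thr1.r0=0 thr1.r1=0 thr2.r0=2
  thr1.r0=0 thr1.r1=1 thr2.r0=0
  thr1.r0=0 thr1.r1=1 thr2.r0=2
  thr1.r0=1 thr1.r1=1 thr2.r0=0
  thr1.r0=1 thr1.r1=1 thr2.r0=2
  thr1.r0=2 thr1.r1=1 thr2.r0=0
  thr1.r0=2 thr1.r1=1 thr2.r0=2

missing: thr1.r0=1 thr1.r1=0 thr2.r0=0

outcome vector order: (thr1.r0,thr1.r1,thr2.r0)
under SC → (0,0,0); (0,0,2); (0,1,0); (0,1,2); (1,0,0); (1,1,0); (1,1,2); (2,1,0); (2,1,2)
SC∖claimed = {(1,0,0)}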